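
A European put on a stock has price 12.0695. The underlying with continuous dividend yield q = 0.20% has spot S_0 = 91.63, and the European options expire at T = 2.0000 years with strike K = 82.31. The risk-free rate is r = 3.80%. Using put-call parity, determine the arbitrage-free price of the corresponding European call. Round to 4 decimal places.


Answer: Call price = 27.0475

Derivation:
Put-call parity: C - P = S_0 * exp(-qT) - K * exp(-rT).
S_0 * exp(-qT) = 91.6300 * 0.99600799 = 91.26421206
K * exp(-rT) = 82.3100 * 0.92681621 = 76.28624196
C = P + S*exp(-qT) - K*exp(-rT)
C = 12.0695 + 91.26421206 - 76.28624196 = 27.0475


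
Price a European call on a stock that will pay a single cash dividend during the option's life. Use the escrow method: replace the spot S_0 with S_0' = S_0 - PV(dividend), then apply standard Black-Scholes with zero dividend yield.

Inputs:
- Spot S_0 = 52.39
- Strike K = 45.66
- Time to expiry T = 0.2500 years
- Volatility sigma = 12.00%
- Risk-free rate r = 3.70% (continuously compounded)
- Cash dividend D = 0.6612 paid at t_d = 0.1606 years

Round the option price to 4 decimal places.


PV(D) = D * exp(-r * t_d) = 0.6612 * 0.99407542 = 0.65728267
S_0' = S_0 - PV(D) = 52.3900 - 0.65728267 = 51.73271733
d1 = (ln(S_0'/K) + (r + sigma^2/2)*T) / (sigma*sqrt(T)) = 2.26529618
d2 = d1 - sigma*sqrt(T) = 2.20529618
exp(-rT) = 0.99079265
N(d1) = 0.98825274; N(d2) = 0.98628334
C = S_0' * N(d1) - K * exp(-rT) * N(d2) = 51.73271733 * 0.98825274 - 45.6600 * 0.99079265 * 0.98628334 = 6.5059

Answer: Price = 6.5059


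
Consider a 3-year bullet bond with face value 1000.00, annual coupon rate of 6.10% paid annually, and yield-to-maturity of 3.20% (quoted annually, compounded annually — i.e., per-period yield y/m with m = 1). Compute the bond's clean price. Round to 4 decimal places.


Answer: Price = 1081.7153

Derivation:
Coupon per period c = face * coupon_rate / m = 61.000000
Periods per year m = 1; per-period yield y/m = 0.032000
Number of cashflows N = 3
Cashflows (t years, CF_t, discount factor 1/(1+y/m)^(m*t), PV):
  t = 1.0000: CF_t = 61.000000, DF = 0.968992, PV = 59.108527
  t = 2.0000: CF_t = 61.000000, DF = 0.938946, PV = 57.275705
  t = 3.0000: CF_t = 1061.000000, DF = 0.909831, PV = 965.331087
Price P = sum_t PV_t = 1081.715318


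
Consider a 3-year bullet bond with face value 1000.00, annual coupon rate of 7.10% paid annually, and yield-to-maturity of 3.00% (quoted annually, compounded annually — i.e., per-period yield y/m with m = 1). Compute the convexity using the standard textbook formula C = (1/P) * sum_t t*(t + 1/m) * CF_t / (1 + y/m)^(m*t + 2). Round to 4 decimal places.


Coupon per period c = face * coupon_rate / m = 71.000000
Periods per year m = 1; per-period yield y/m = 0.030000
Number of cashflows N = 3
Cashflows (t years, CF_t, discount factor 1/(1+y/m)^(m*t), PV):
  t = 1.0000: CF_t = 71.000000, DF = 0.970874, PV = 68.932039
  t = 2.0000: CF_t = 71.000000, DF = 0.942596, PV = 66.924310
  t = 3.0000: CF_t = 1071.000000, DF = 0.915142, PV = 980.116717
Price P = sum_t PV_t = 1115.973066
Convexity numerator sum_t t*(t + 1/m) * CF_t / (1+y/m)^(m*t + 2):
  t = 1.0000: term = 129.950116
  t = 2.0000: term = 378.495482
  t = 3.0000: term = 11086.248097
Convexity = (1/P) * sum = 11594.693695 / 1115.973066 = 10.389761

Answer: Convexity = 10.3898


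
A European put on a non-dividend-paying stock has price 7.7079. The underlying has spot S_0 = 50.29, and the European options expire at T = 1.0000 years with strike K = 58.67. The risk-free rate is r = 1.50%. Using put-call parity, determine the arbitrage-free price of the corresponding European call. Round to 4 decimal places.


Put-call parity: C - P = S_0 * exp(-qT) - K * exp(-rT).
S_0 * exp(-qT) = 50.2900 * 1.00000000 = 50.29000000
K * exp(-rT) = 58.6700 * 0.98511194 = 57.79651750
C = P + S*exp(-qT) - K*exp(-rT)
C = 7.7079 + 50.29000000 - 57.79651750 = 0.2014

Answer: Call price = 0.2014


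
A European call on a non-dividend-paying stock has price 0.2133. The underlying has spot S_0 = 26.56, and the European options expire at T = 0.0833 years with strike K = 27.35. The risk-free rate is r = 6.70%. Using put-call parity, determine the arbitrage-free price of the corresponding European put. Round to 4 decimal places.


Put-call parity: C - P = S_0 * exp(-qT) - K * exp(-rT).
S_0 * exp(-qT) = 26.5600 * 1.00000000 = 26.56000000
K * exp(-rT) = 27.3500 * 0.99443445 = 27.19778208
P = C - S*exp(-qT) + K*exp(-rT)
P = 0.2133 - 26.56000000 + 27.19778208 = 0.8511

Answer: Put price = 0.8511


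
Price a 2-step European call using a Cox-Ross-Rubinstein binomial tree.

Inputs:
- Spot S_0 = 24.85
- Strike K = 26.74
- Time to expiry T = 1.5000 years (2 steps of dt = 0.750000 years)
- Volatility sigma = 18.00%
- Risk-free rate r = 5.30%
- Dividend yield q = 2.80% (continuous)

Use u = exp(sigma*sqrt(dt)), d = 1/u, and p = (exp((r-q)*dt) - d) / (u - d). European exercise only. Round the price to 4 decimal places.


dt = T/N = 0.750000
u = exp(sigma*sqrt(dt)) = 1.168691; d = 1/u = 0.855658
p = (exp((r-q)*dt) - d) / (u - d) = 0.521570
Discount per step: exp(-r*dt) = 0.961030
Stock lattice S(k, i) with i counting down-moves:
  k=0: S(0,0) = 24.8500
  k=1: S(1,0) = 29.0420; S(1,1) = 21.2631
  k=2: S(2,0) = 33.9411; S(2,1) = 24.8500; S(2,2) = 18.1939
Terminal payoffs V(N, i) = max(S_T - K, 0):
  V(2,0) = 7.201108; V(2,1) = 0.000000; V(2,2) = 0.000000
Backward induction: V(k, i) = exp(-r*dt) * [p * V(k+1, i) + (1-p) * V(k+1, i+1)].
  V(1,0) = exp(-r*dt) * [p*7.201108 + (1-p)*0.000000] = 3.609517
  V(1,1) = exp(-r*dt) * [p*0.000000 + (1-p)*0.000000] = 0.000000
  V(0,0) = exp(-r*dt) * [p*3.609517 + (1-p)*0.000000] = 1.809251

Answer: Price = V(0,0) = 1.8093


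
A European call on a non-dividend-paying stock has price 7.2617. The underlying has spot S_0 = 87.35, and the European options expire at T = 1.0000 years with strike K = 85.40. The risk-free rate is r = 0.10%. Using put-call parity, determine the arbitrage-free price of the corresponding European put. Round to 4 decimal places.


Put-call parity: C - P = S_0 * exp(-qT) - K * exp(-rT).
S_0 * exp(-qT) = 87.3500 * 1.00000000 = 87.35000000
K * exp(-rT) = 85.4000 * 0.99900050 = 85.31464269
P = C - S*exp(-qT) + K*exp(-rT)
P = 7.2617 - 87.35000000 + 85.31464269 = 5.2263

Answer: Put price = 5.2263


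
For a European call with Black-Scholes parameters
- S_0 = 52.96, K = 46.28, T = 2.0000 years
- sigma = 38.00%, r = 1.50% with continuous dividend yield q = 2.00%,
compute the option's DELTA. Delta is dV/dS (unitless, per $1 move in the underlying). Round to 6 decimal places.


d1 = 0.5009795894; d2 = -0.0364215643
phi(d1) = 0.3518927604; exp(-qT) = 0.9607894392; exp(-rT) = 0.9704455335
N(d1) = 0.6918072562
Delta = exp(-qT) * N(d1) = 0.9607894392 * 0.6918072562 = 0.664681

Answer: Delta = 0.664681


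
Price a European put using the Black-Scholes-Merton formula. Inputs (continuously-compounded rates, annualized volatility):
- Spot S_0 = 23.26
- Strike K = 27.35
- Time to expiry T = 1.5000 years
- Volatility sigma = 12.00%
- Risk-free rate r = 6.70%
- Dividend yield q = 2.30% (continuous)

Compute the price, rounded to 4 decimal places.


d1 = (ln(S/K) + (r - q + 0.5*sigma^2) * T) / (sigma * sqrt(T)) = -0.57958589
d2 = d1 - sigma * sqrt(T) = -0.72655528
exp(-rT) = 0.90438511; exp(-qT) = 0.96608834
P = K * exp(-rT) * N(-d2) - S_0 * exp(-qT) * N(-d1)
N(-d1) = 0.71890305; N(-d2) = 0.76625078
P = 27.3500 * 0.90438511 * 0.76625078 - 23.2600 * 0.96608834 * 0.71890305 = 2.7985

Answer: Price = 2.7985


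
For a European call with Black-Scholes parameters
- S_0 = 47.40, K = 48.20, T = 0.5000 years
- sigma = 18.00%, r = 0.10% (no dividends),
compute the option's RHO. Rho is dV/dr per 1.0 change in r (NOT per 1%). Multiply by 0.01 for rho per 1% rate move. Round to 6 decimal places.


Answer: Rho = 10.217661

Derivation:
d1 = -0.0639286784; d2 = -0.1912078990
phi(d1) = 0.3981278990; exp(-qT) = 1.0000000000; exp(-rT) = 0.9995001250
N(d2) = 0.4241813577
Rho = K*T*exp(-rT)*N(d2) = 48.2000 * 0.5000 * 0.9995001250 * 0.4241813577 = 10.217661


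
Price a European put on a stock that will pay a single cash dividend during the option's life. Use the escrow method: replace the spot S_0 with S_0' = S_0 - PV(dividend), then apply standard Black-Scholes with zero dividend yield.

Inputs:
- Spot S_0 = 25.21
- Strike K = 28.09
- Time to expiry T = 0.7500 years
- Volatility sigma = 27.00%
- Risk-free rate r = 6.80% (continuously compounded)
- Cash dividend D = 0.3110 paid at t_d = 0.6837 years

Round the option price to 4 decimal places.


PV(D) = D * exp(-r * t_d) = 0.3110 * 0.95457258 = 0.29687207
S_0' = S_0 - PV(D) = 25.2100 - 0.29687207 = 24.91312793
d1 = (ln(S_0'/K) + (r + sigma^2/2)*T) / (sigma*sqrt(T)) = -0.17825690
d2 = d1 - sigma*sqrt(T) = -0.41208376
exp(-rT) = 0.95027867
N(-d1) = 0.57073939; N(-d2) = 0.65986098
P = K * exp(-rT) * N(-d2) - S_0' * N(-d1) = 28.0900 * 0.95027867 * 0.65986098 - 24.91312793 * 0.57073939 = 3.3950

Answer: Price = 3.3950


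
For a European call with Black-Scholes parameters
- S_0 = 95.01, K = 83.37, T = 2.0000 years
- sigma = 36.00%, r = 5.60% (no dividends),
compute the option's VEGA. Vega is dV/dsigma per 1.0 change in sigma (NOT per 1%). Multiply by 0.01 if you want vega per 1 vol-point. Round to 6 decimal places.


d1 = 0.7312537251; d2 = 0.2221368426
phi(d1) = 0.3053475819; exp(-qT) = 1.0000000000; exp(-rT) = 0.8940442575
Vega = S * exp(-qT) * phi(d1) * sqrt(T) = 95.0100 * 1.0000000000 * 0.3053475819 * 1.4142135624 = 41.027854

Answer: Vega = 41.027854


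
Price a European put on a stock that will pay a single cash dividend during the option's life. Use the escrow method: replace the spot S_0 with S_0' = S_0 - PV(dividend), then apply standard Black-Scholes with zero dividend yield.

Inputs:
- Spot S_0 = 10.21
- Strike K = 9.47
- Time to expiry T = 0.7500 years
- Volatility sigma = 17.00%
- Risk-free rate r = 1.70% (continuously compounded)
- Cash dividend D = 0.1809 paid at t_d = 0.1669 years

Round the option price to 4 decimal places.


PV(D) = D * exp(-r * t_d) = 0.1809 * 0.99716672 = 0.18038746
S_0' = S_0 - PV(D) = 10.2100 - 0.18038746 = 10.02961254
d1 = (ln(S_0'/K) + (r + sigma^2/2)*T) / (sigma*sqrt(T)) = 0.55018468
d2 = d1 - sigma*sqrt(T) = 0.40296036
exp(-rT) = 0.98733094
N(-d1) = 0.29109636; N(-d2) = 0.34348869
P = K * exp(-rT) * N(-d2) - S_0' * N(-d1) = 9.4700 * 0.98733094 * 0.34348869 - 10.02961254 * 0.29109636 = 0.2920

Answer: Price = 0.2920


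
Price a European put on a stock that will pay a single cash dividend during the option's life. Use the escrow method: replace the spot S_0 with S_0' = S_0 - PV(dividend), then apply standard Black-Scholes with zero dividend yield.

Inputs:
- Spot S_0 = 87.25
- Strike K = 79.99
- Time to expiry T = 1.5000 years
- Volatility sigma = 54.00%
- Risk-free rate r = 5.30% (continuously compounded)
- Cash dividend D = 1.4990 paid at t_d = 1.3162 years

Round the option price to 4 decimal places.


PV(D) = D * exp(-r * t_d) = 1.4990 * 0.93261893 = 1.39799577
S_0' = S_0 - PV(D) = 87.2500 - 1.39799577 = 85.85200423
d1 = (ln(S_0'/K) + (r + sigma^2/2)*T) / (sigma*sqrt(T)) = 0.55782337
d2 = d1 - sigma*sqrt(T) = -0.10353886
exp(-rT) = 0.92357802
N(-d1) = 0.28848250; N(-d2) = 0.54123235
P = K * exp(-rT) * N(-d2) - S_0' * N(-d1) = 79.9900 * 0.92357802 * 0.54123235 - 85.85200423 * 0.28848250 = 15.2178

Answer: Price = 15.2178


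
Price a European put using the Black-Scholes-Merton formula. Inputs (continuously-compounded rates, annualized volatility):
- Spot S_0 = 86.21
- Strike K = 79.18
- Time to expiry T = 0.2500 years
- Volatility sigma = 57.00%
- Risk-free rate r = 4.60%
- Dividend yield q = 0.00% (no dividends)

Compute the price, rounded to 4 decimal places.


d1 = (ln(S/K) + (r - q + 0.5*sigma^2) * T) / (sigma * sqrt(T)) = 0.48131557
d2 = d1 - sigma * sqrt(T) = 0.19631557
exp(-rT) = 0.98856587; exp(-qT) = 1.00000000
P = K * exp(-rT) * N(-d2) - S_0 * exp(-qT) * N(-d1)
N(-d1) = 0.31514612; N(-d2) = 0.42218159
P = 79.1800 * 0.98856587 * 0.42218159 - 86.2100 * 1.00000000 * 0.31514612 = 5.8774

Answer: Price = 5.8774


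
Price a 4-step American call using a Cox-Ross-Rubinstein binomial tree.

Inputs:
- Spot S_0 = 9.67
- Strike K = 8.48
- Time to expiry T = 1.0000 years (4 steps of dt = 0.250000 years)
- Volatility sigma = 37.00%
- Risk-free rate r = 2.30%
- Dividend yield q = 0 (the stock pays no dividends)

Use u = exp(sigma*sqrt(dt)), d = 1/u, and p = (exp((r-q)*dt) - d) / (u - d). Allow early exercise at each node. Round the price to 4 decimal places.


Answer: Price = V(0,0) = 2.1759

Derivation:
dt = T/N = 0.250000
u = exp(sigma*sqrt(dt)) = 1.203218; d = 1/u = 0.831104
p = (exp((r-q)*dt) - d) / (u - d) = 0.469378
Discount per step: exp(-r*dt) = 0.994266
Stock lattice S(k, i) with i counting down-moves:
  k=0: S(0,0) = 9.6700
  k=1: S(1,0) = 11.6351; S(1,1) = 8.0368
  k=2: S(2,0) = 13.9996; S(2,1) = 9.6700; S(2,2) = 6.6794
  k=3: S(3,0) = 16.8446; S(3,1) = 11.6351; S(3,2) = 8.0368; S(3,3) = 5.5513
  k=4: S(4,0) = 20.2677; S(4,1) = 13.9996; S(4,2) = 9.6700; S(4,3) = 6.6794; S(4,4) = 4.6137
Terminal payoffs V(N, i) = max(S_T - K, 0):
  V(4,0) = 11.787696; V(4,1) = 5.519594; V(4,2) = 1.190000; V(4,3) = 0.000000; V(4,4) = 0.000000
Backward induction: V(k, i) = exp(-r*dt) * [p * V(k+1, i) + (1-p) * V(k+1, i+1)]; then take max(V_cont, immediate exercise) for American.
  V(3,0) = exp(-r*dt) * [p*11.787696 + (1-p)*5.519594] = 8.413189; exercise = 8.364569; V(3,0) = max -> 8.413189
  V(3,1) = exp(-r*dt) * [p*5.519594 + (1-p)*1.190000] = 3.203742; exercise = 3.155122; V(3,1) = max -> 3.203742
  V(3,2) = exp(-r*dt) * [p*1.190000 + (1-p)*0.000000] = 0.555358; exercise = 0.000000; V(3,2) = max -> 0.555358
  V(3,3) = exp(-r*dt) * [p*0.000000 + (1-p)*0.000000] = 0.000000; exercise = 0.000000; V(3,3) = max -> 0.000000
  V(2,0) = exp(-r*dt) * [p*8.413189 + (1-p)*3.203742] = 5.616555; exercise = 5.519594; V(2,0) = max -> 5.616555
  V(2,1) = exp(-r*dt) * [p*3.203742 + (1-p)*0.555358] = 1.788140; exercise = 1.190000; V(2,1) = max -> 1.788140
  V(2,2) = exp(-r*dt) * [p*0.555358 + (1-p)*0.000000] = 0.259178; exercise = 0.000000; V(2,2) = max -> 0.259178
  V(1,0) = exp(-r*dt) * [p*5.616555 + (1-p)*1.788140] = 3.564560; exercise = 3.155122; V(1,0) = max -> 3.564560
  V(1,1) = exp(-r*dt) * [p*1.788140 + (1-p)*0.259178] = 0.971239; exercise = 0.000000; V(1,1) = max -> 0.971239
  V(0,0) = exp(-r*dt) * [p*3.564560 + (1-p)*0.971239] = 2.175939; exercise = 1.190000; V(0,0) = max -> 2.175939


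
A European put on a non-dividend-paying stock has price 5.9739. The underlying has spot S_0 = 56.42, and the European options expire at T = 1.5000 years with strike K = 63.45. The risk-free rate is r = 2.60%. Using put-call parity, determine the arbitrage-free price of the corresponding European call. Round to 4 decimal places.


Put-call parity: C - P = S_0 * exp(-qT) - K * exp(-rT).
S_0 * exp(-qT) = 56.4200 * 1.00000000 = 56.42000000
K * exp(-rT) = 63.4500 * 0.96175071 = 61.02308250
C = P + S*exp(-qT) - K*exp(-rT)
C = 5.9739 + 56.42000000 - 61.02308250 = 1.3708

Answer: Call price = 1.3708


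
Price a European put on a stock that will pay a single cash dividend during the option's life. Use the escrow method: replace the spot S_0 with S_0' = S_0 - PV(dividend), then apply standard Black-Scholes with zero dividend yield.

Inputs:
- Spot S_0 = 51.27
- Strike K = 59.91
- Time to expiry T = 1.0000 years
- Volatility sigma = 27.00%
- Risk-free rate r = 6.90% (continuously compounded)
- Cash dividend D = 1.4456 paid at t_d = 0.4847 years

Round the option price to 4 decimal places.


Answer: Price = 9.2005

Derivation:
PV(D) = D * exp(-r * t_d) = 1.4456 * 0.96710878 = 1.39805245
S_0' = S_0 - PV(D) = 51.2700 - 1.39805245 = 49.87194755
d1 = (ln(S_0'/K) + (r + sigma^2/2)*T) / (sigma*sqrt(T)) = -0.28864728
d2 = d1 - sigma*sqrt(T) = -0.55864728
exp(-rT) = 0.93332668
N(-d1) = 0.61357434; N(-d2) = 0.71179877
P = K * exp(-rT) * N(-d2) - S_0' * N(-d1) = 59.9100 * 0.93332668 * 0.71179877 - 49.87194755 * 0.61357434 = 9.2005


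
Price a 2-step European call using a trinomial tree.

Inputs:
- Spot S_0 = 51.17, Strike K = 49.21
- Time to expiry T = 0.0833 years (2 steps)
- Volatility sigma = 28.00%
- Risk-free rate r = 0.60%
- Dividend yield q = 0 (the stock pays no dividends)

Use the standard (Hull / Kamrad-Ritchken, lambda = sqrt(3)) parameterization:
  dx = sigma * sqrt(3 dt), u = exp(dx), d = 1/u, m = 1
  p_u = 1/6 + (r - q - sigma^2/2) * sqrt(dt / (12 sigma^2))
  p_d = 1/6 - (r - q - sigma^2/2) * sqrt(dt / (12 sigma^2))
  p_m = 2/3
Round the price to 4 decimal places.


dt = T/N = 0.041650; dx = sigma*sqrt(3*dt) = 0.098975
u = exp(dx) = 1.104039; d = 1/u = 0.905765
p_u = 0.159681, p_m = 0.666667, p_d = 0.173652
Discount per step: exp(-r*dt) = 0.999750
Stock lattice S(k, j) with j the centered position index:
  k=0: S(0,+0) = 51.1700
  k=1: S(1,-1) = 46.3480; S(1,+0) = 51.1700; S(1,+1) = 56.4937
  k=2: S(2,-2) = 41.9804; S(2,-1) = 46.3480; S(2,+0) = 51.1700; S(2,+1) = 56.4937; S(2,+2) = 62.3712
Terminal payoffs V(N, j) = max(S_T - K, 0):
  V(2,-2) = 0.000000; V(2,-1) = 0.000000; V(2,+0) = 1.960000; V(2,+1) = 7.283669; V(2,+2) = 13.161206
Backward induction: V(k, j) = exp(-r*dt) * [p_u * V(k+1, j+1) + p_m * V(k+1, j) + p_d * V(k+1, j-1)]
  V(1,-1) = exp(-r*dt) * [p_u*1.960000 + p_m*0.000000 + p_d*0.000000] = 0.312897
  V(1,+0) = exp(-r*dt) * [p_u*7.283669 + p_m*1.960000 + p_d*0.000000] = 2.469114
  V(1,+1) = exp(-r*dt) * [p_u*13.161206 + p_m*7.283669 + p_d*1.960000] = 7.295911
  V(0,+0) = exp(-r*dt) * [p_u*7.295911 + p_m*2.469114 + p_d*0.312897] = 2.864715

Answer: Price = V(0,0) = 2.8647


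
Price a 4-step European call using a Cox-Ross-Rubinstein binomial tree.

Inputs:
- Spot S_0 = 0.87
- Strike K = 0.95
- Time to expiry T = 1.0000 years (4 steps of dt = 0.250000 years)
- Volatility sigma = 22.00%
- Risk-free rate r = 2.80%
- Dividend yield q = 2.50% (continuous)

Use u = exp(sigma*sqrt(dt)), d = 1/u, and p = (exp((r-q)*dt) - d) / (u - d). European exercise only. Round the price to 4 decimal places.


dt = T/N = 0.250000
u = exp(sigma*sqrt(dt)) = 1.116278; d = 1/u = 0.895834
p = (exp((r-q)*dt) - d) / (u - d) = 0.475931
Discount per step: exp(-r*dt) = 0.993024
Stock lattice S(k, i) with i counting down-moves:
  k=0: S(0,0) = 0.8700
  k=1: S(1,0) = 0.9712; S(1,1) = 0.7794
  k=2: S(2,0) = 1.0841; S(2,1) = 0.8700; S(2,2) = 0.6982
  k=3: S(3,0) = 1.2101; S(3,1) = 0.9712; S(3,2) = 0.7794; S(3,3) = 0.6255
  k=4: S(4,0) = 1.3509; S(4,1) = 1.0841; S(4,2) = 0.8700; S(4,3) = 0.6982; S(4,4) = 0.5603
Terminal payoffs V(N, i) = max(S_T - K, 0):
  V(4,0) = 0.400855; V(4,1) = 0.134087; V(4,2) = 0.000000; V(4,3) = 0.000000; V(4,4) = 0.000000
Backward induction: V(k, i) = exp(-r*dt) * [p * V(k+1, i) + (1-p) * V(k+1, i+1)].
  V(3,0) = exp(-r*dt) * [p*0.400855 + (1-p)*0.134087] = 0.259229
  V(3,1) = exp(-r*dt) * [p*0.134087 + (1-p)*0.000000] = 0.063371
  V(3,2) = exp(-r*dt) * [p*0.000000 + (1-p)*0.000000] = 0.000000
  V(3,3) = exp(-r*dt) * [p*0.000000 + (1-p)*0.000000] = 0.000000
  V(2,0) = exp(-r*dt) * [p*0.259229 + (1-p)*0.063371] = 0.155494
  V(2,1) = exp(-r*dt) * [p*0.063371 + (1-p)*0.000000] = 0.029950
  V(2,2) = exp(-r*dt) * [p*0.000000 + (1-p)*0.000000] = 0.000000
  V(1,0) = exp(-r*dt) * [p*0.155494 + (1-p)*0.029950] = 0.089074
  V(1,1) = exp(-r*dt) * [p*0.029950 + (1-p)*0.000000] = 0.014155
  V(0,0) = exp(-r*dt) * [p*0.089074 + (1-p)*0.014155] = 0.049464

Answer: Price = V(0,0) = 0.0495


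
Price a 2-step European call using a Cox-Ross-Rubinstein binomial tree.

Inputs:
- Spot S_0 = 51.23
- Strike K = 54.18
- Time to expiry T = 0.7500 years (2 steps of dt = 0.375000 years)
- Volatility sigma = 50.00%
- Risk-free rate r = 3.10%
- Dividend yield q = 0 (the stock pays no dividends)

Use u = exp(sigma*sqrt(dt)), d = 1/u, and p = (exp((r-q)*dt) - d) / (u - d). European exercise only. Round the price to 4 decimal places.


Answer: Price = V(0,0) = 7.7273

Derivation:
dt = T/N = 0.375000
u = exp(sigma*sqrt(dt)) = 1.358235; d = 1/u = 0.736250
p = (exp((r-q)*dt) - d) / (u - d) = 0.442845
Discount per step: exp(-r*dt) = 0.988442
Stock lattice S(k, i) with i counting down-moves:
  k=0: S(0,0) = 51.2300
  k=1: S(1,0) = 69.5824; S(1,1) = 37.7181
  k=2: S(2,0) = 94.5093; S(2,1) = 51.2300; S(2,2) = 27.7699
Terminal payoffs V(N, i) = max(S_T - K, 0):
  V(2,0) = 40.329252; V(2,1) = 0.000000; V(2,2) = 0.000000
Backward induction: V(k, i) = exp(-r*dt) * [p * V(k+1, i) + (1-p) * V(k+1, i+1)].
  V(1,0) = exp(-r*dt) * [p*40.329252 + (1-p)*0.000000] = 17.653196
  V(1,1) = exp(-r*dt) * [p*0.000000 + (1-p)*0.000000] = 0.000000
  V(0,0) = exp(-r*dt) * [p*17.653196 + (1-p)*0.000000] = 7.727278


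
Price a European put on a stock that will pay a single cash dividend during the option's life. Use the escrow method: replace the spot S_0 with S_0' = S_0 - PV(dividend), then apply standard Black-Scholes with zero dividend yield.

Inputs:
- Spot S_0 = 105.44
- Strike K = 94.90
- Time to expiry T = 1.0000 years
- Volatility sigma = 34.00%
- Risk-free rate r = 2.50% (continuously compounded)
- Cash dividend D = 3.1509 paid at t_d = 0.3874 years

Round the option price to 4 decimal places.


Answer: Price = 8.8338

Derivation:
PV(D) = D * exp(-r * t_d) = 3.1509 * 0.99036175 = 3.12053083
S_0' = S_0 - PV(D) = 105.4400 - 3.12053083 = 102.31946917
d1 = (ln(S_0'/K) + (r + sigma^2/2)*T) / (sigma*sqrt(T)) = 0.46493019
d2 = d1 - sigma*sqrt(T) = 0.12493019
exp(-rT) = 0.97530991
N(-d1) = 0.32099073; N(-d2) = 0.45028941
P = K * exp(-rT) * N(-d2) - S_0' * N(-d1) = 94.9000 * 0.97530991 * 0.45028941 - 102.31946917 * 0.32099073 = 8.8338


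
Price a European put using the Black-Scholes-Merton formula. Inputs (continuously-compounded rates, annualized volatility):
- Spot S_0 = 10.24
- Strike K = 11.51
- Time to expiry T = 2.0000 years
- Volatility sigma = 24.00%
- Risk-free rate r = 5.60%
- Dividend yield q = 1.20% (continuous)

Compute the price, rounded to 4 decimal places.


Answer: Price = 1.5185

Derivation:
d1 = (ln(S/K) + (r - q + 0.5*sigma^2) * T) / (sigma * sqrt(T)) = 0.08451516
d2 = d1 - sigma * sqrt(T) = -0.25489609
exp(-rT) = 0.89404426; exp(-qT) = 0.97628571
P = K * exp(-rT) * N(-d2) - S_0 * exp(-qT) * N(-d1)
N(-d1) = 0.46632342; N(-d2) = 0.60059832
P = 11.5100 * 0.89404426 * 0.60059832 - 10.2400 * 0.97628571 * 0.46632342 = 1.5185


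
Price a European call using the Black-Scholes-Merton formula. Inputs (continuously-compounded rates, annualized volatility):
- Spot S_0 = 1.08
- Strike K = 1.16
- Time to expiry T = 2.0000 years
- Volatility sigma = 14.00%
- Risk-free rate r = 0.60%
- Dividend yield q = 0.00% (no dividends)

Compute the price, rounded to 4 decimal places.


d1 = (ln(S/K) + (r - q + 0.5*sigma^2) * T) / (sigma * sqrt(T)) = -0.20131817
d2 = d1 - sigma * sqrt(T) = -0.39930807
exp(-rT) = 0.98807171; exp(-qT) = 1.00000000
C = S_0 * exp(-qT) * N(d1) - K * exp(-rT) * N(d2)
N(d1) = 0.42022490; N(d2) = 0.34483311
C = 1.0800 * 1.00000000 * 0.42022490 - 1.1600 * 0.98807171 * 0.34483311 = 0.0586

Answer: Price = 0.0586


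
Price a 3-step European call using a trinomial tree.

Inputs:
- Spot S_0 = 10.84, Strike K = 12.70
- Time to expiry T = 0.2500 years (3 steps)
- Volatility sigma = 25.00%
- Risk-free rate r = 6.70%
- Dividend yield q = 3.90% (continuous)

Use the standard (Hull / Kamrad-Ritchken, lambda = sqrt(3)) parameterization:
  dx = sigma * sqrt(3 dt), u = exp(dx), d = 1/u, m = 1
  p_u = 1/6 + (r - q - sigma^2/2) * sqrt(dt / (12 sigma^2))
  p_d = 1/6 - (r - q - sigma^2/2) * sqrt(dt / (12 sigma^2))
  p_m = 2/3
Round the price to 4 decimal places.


dt = T/N = 0.083333; dx = sigma*sqrt(3*dt) = 0.125000
u = exp(dx) = 1.133148; d = 1/u = 0.882497
p_u = 0.165583, p_m = 0.666667, p_d = 0.167750
Discount per step: exp(-r*dt) = 0.994432
Stock lattice S(k, j) with j the centered position index:
  k=0: S(0,+0) = 10.8400
  k=1: S(1,-1) = 9.5663; S(1,+0) = 10.8400; S(1,+1) = 12.2833
  k=2: S(2,-2) = 8.4422; S(2,-1) = 9.5663; S(2,+0) = 10.8400; S(2,+1) = 12.2833; S(2,+2) = 13.9188
  k=3: S(3,-3) = 7.4502; S(3,-2) = 8.4422; S(3,-1) = 9.5663; S(3,+0) = 10.8400; S(3,+1) = 12.2833; S(3,+2) = 13.9188; S(3,+3) = 15.7721
Terminal payoffs V(N, j) = max(S_T - K, 0):
  V(3,-3) = 0.000000; V(3,-2) = 0.000000; V(3,-1) = 0.000000; V(3,+0) = 0.000000; V(3,+1) = 0.000000; V(3,+2) = 1.218836; V(3,+3) = 3.072107
Backward induction: V(k, j) = exp(-r*dt) * [p_u * V(k+1, j+1) + p_m * V(k+1, j) + p_d * V(k+1, j-1)]
  V(2,-2) = exp(-r*dt) * [p_u*0.000000 + p_m*0.000000 + p_d*0.000000] = 0.000000
  V(2,-1) = exp(-r*dt) * [p_u*0.000000 + p_m*0.000000 + p_d*0.000000] = 0.000000
  V(2,+0) = exp(-r*dt) * [p_u*0.000000 + p_m*0.000000 + p_d*0.000000] = 0.000000
  V(2,+1) = exp(-r*dt) * [p_u*1.218836 + p_m*0.000000 + p_d*0.000000] = 0.200695
  V(2,+2) = exp(-r*dt) * [p_u*3.072107 + p_m*1.218836 + p_d*0.000000] = 1.313890
  V(1,-1) = exp(-r*dt) * [p_u*0.000000 + p_m*0.000000 + p_d*0.000000] = 0.000000
  V(1,+0) = exp(-r*dt) * [p_u*0.200695 + p_m*0.000000 + p_d*0.000000] = 0.033047
  V(1,+1) = exp(-r*dt) * [p_u*1.313890 + p_m*0.200695 + p_d*0.000000] = 0.349399
  V(0,+0) = exp(-r*dt) * [p_u*0.349399 + p_m*0.033047 + p_d*0.000000] = 0.079441

Answer: Price = V(0,0) = 0.0794


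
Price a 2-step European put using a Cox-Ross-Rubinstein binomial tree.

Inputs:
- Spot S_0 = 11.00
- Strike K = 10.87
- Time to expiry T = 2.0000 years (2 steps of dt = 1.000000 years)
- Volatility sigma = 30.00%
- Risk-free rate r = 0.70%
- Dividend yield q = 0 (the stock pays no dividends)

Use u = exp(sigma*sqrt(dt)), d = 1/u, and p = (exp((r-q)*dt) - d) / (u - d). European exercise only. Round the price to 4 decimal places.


dt = T/N = 1.000000
u = exp(sigma*sqrt(dt)) = 1.349859; d = 1/u = 0.740818
p = (exp((r-q)*dt) - d) / (u - d) = 0.437091
Discount per step: exp(-r*dt) = 0.993024
Stock lattice S(k, i) with i counting down-moves:
  k=0: S(0,0) = 11.0000
  k=1: S(1,0) = 14.8484; S(1,1) = 8.1490
  k=2: S(2,0) = 20.0433; S(2,1) = 11.0000; S(2,2) = 6.0369
Terminal payoffs V(N, i) = max(K - S_T, 0):
  V(2,0) = 0.000000; V(2,1) = 0.000000; V(2,2) = 4.833072
Backward induction: V(k, i) = exp(-r*dt) * [p * V(k+1, i) + (1-p) * V(k+1, i+1)].
  V(1,0) = exp(-r*dt) * [p*0.000000 + (1-p)*0.000000] = 0.000000
  V(1,1) = exp(-r*dt) * [p*0.000000 + (1-p)*4.833072] = 2.701601
  V(0,0) = exp(-r*dt) * [p*0.000000 + (1-p)*2.701601] = 1.510146

Answer: Price = V(0,0) = 1.5101


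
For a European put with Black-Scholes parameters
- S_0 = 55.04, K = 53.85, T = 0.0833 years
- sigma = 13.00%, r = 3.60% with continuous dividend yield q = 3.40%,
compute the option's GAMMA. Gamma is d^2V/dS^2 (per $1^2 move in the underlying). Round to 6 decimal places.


d1 = 0.6057600427; d2 = 0.5682397815
phi(d1) = 0.3320694491; exp(-qT) = 0.9971718069; exp(-rT) = 0.9970056919
Gamma = exp(-qT) * phi(d1) / (S * sigma * sqrt(T)) = 0.9971718069 * 0.3320694491 / (55.0400 * 0.1300 * 0.2886173938) = 0.160345

Answer: Gamma = 0.160345


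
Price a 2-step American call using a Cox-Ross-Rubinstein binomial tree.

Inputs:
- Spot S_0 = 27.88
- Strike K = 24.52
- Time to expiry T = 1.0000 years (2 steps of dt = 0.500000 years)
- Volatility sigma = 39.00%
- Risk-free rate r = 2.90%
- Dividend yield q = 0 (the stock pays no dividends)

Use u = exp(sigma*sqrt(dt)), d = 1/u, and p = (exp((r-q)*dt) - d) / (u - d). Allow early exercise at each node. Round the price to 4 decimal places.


dt = T/N = 0.500000
u = exp(sigma*sqrt(dt)) = 1.317547; d = 1/u = 0.758986
p = (exp((r-q)*dt) - d) / (u - d) = 0.457639
Discount per step: exp(-r*dt) = 0.985605
Stock lattice S(k, i) with i counting down-moves:
  k=0: S(0,0) = 27.8800
  k=1: S(1,0) = 36.7332; S(1,1) = 21.1605
  k=2: S(2,0) = 48.3977; S(2,1) = 27.8800; S(2,2) = 16.0606
Terminal payoffs V(N, i) = max(S_T - K, 0):
  V(2,0) = 23.877728; V(2,1) = 3.360000; V(2,2) = 0.000000
Backward induction: V(k, i) = exp(-r*dt) * [p * V(k+1, i) + (1-p) * V(k+1, i+1)]; then take max(V_cont, immediate exercise) for American.
  V(1,0) = exp(-r*dt) * [p*23.877728 + (1-p)*3.360000] = 12.566184; exercise = 12.213209; V(1,0) = max -> 12.566184
  V(1,1) = exp(-r*dt) * [p*3.360000 + (1-p)*0.000000] = 1.515533; exercise = 0.000000; V(1,1) = max -> 1.515533
  V(0,0) = exp(-r*dt) * [p*12.566184 + (1-p)*1.515533] = 6.478129; exercise = 3.360000; V(0,0) = max -> 6.478129

Answer: Price = V(0,0) = 6.4781


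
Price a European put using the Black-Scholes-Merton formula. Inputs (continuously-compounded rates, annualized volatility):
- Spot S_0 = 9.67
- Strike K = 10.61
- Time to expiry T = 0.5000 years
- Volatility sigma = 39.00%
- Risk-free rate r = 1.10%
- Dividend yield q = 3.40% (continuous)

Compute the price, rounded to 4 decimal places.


d1 = (ln(S/K) + (r - q + 0.5*sigma^2) * T) / (sigma * sqrt(T)) = -0.24021195
d2 = d1 - sigma * sqrt(T) = -0.51598359
exp(-rT) = 0.99451510; exp(-qT) = 0.98314368
P = K * exp(-rT) * N(-d2) - S_0 * exp(-qT) * N(-d1)
N(-d1) = 0.59491702; N(-d2) = 0.69706706
P = 10.6100 * 0.99451510 * 0.69706706 - 9.6700 * 0.98314368 * 0.59491702 = 1.6994

Answer: Price = 1.6994


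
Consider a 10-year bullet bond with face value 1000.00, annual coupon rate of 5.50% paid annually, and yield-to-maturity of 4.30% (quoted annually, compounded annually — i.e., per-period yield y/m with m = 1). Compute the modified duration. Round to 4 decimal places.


Coupon per period c = face * coupon_rate / m = 55.000000
Periods per year m = 1; per-period yield y/m = 0.043000
Number of cashflows N = 10
Cashflows (t years, CF_t, discount factor 1/(1+y/m)^(m*t), PV):
  t = 1.0000: CF_t = 55.000000, DF = 0.958773, PV = 52.732502
  t = 2.0000: CF_t = 55.000000, DF = 0.919245, PV = 50.558487
  t = 3.0000: CF_t = 55.000000, DF = 0.881347, PV = 48.474101
  t = 4.0000: CF_t = 55.000000, DF = 0.845012, PV = 46.475648
  t = 5.0000: CF_t = 55.000000, DF = 0.810174, PV = 44.559586
  t = 6.0000: CF_t = 55.000000, DF = 0.776773, PV = 42.722518
  t = 7.0000: CF_t = 55.000000, DF = 0.744749, PV = 40.961187
  t = 8.0000: CF_t = 55.000000, DF = 0.714045, PV = 39.272470
  t = 9.0000: CF_t = 55.000000, DF = 0.684607, PV = 37.653375
  t = 10.0000: CF_t = 1055.000000, DF = 0.656382, PV = 692.483413
Price P = sum_t PV_t = 1095.893289
First compute Macaulay numerator sum_t t * PV_t:
  t * PV_t at t = 1.0000: 52.732502
  t * PV_t at t = 2.0000: 101.116975
  t * PV_t at t = 3.0000: 145.422303
  t * PV_t at t = 4.0000: 185.902593
  t * PV_t at t = 5.0000: 222.797930
  t * PV_t at t = 6.0000: 256.335107
  t * PV_t at t = 7.0000: 286.728307
  t * PV_t at t = 8.0000: 314.179764
  t * PV_t at t = 9.0000: 338.880378
  t * PV_t at t = 10.0000: 6924.834132
Macaulay duration D = 8828.929991 / 1095.893289 = 8.056377
Modified duration = D / (1 + y/m) = 8.056377 / (1 + 0.043000) = 7.724235

Answer: Modified duration = 7.7242


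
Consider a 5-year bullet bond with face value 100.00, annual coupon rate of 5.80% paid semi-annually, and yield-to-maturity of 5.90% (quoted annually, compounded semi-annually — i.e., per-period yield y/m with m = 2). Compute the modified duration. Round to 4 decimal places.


Coupon per period c = face * coupon_rate / m = 2.900000
Periods per year m = 2; per-period yield y/m = 0.029500
Number of cashflows N = 10
Cashflows (t years, CF_t, discount factor 1/(1+y/m)^(m*t), PV):
  t = 0.5000: CF_t = 2.900000, DF = 0.971345, PV = 2.816901
  t = 1.0000: CF_t = 2.900000, DF = 0.943512, PV = 2.736184
  t = 1.5000: CF_t = 2.900000, DF = 0.916476, PV = 2.657779
  t = 2.0000: CF_t = 2.900000, DF = 0.890214, PV = 2.581622
  t = 2.5000: CF_t = 2.900000, DF = 0.864706, PV = 2.507646
  t = 3.0000: CF_t = 2.900000, DF = 0.839928, PV = 2.435790
  t = 3.5000: CF_t = 2.900000, DF = 0.815860, PV = 2.365993
  t = 4.0000: CF_t = 2.900000, DF = 0.792482, PV = 2.298197
  t = 4.5000: CF_t = 2.900000, DF = 0.769773, PV = 2.232343
  t = 5.0000: CF_t = 102.900000, DF = 0.747716, PV = 76.939944
Price P = sum_t PV_t = 99.572399
First compute Macaulay numerator sum_t t * PV_t:
  t * PV_t at t = 0.5000: 1.408451
  t * PV_t at t = 1.0000: 2.736184
  t * PV_t at t = 1.5000: 3.986669
  t * PV_t at t = 2.0000: 5.163243
  t * PV_t at t = 2.5000: 6.269115
  t * PV_t at t = 3.0000: 7.307371
  t * PV_t at t = 3.5000: 8.280977
  t * PV_t at t = 4.0000: 9.192787
  t * PV_t at t = 4.5000: 10.045542
  t * PV_t at t = 5.0000: 384.699719
Macaulay duration D = 439.090058 / 99.572399 = 4.409757
Modified duration = D / (1 + y/m) = 4.409757 / (1 + 0.029500) = 4.283397

Answer: Modified duration = 4.2834


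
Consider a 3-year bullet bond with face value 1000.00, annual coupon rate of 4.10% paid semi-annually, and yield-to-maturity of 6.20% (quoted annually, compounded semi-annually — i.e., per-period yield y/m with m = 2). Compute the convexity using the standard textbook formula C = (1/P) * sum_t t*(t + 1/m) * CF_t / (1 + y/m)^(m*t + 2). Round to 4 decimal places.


Answer: Convexity = 9.2146

Derivation:
Coupon per period c = face * coupon_rate / m = 20.500000
Periods per year m = 2; per-period yield y/m = 0.031000
Number of cashflows N = 6
Cashflows (t years, CF_t, discount factor 1/(1+y/m)^(m*t), PV):
  t = 0.5000: CF_t = 20.500000, DF = 0.969932, PV = 19.883608
  t = 1.0000: CF_t = 20.500000, DF = 0.940768, PV = 19.285750
  t = 1.5000: CF_t = 20.500000, DF = 0.912481, PV = 18.705868
  t = 2.0000: CF_t = 20.500000, DF = 0.885045, PV = 18.143422
  t = 2.5000: CF_t = 20.500000, DF = 0.858434, PV = 17.597887
  t = 3.0000: CF_t = 1020.500000, DF = 0.832622, PV = 849.690998
Price P = sum_t PV_t = 943.307534
Convexity numerator sum_t t*(t + 1/m) * CF_t / (1+y/m)^(m*t + 2):
  t = 0.5000: term = 9.352934
  t = 1.0000: term = 27.215133
  t = 1.5000: term = 52.793662
  t = 2.0000: term = 85.343780
  t = 2.5000: term = 124.166508
  t = 3.0000: term = 8393.304630
Convexity = (1/P) * sum = 8692.176647 / 943.307534 = 9.214574


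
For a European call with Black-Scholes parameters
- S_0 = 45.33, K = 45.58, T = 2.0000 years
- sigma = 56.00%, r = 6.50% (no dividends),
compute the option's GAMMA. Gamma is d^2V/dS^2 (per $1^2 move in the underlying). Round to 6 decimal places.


d1 = 0.5531848392; d2 = -0.2387747558
phi(d1) = 0.3423419231; exp(-qT) = 1.0000000000; exp(-rT) = 0.8780954309
Gamma = exp(-qT) * phi(d1) / (S * sigma * sqrt(T)) = 1.0000000000 * 0.3423419231 / (45.3300 * 0.5600 * 1.4142135624) = 0.009536

Answer: Gamma = 0.009536


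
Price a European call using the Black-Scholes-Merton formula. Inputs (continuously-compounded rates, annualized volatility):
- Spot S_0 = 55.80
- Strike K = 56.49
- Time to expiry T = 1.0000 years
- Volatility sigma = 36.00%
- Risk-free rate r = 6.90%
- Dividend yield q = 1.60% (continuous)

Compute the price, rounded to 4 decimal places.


Answer: Price = 8.8318

Derivation:
d1 = (ln(S/K) + (r - q + 0.5*sigma^2) * T) / (sigma * sqrt(T)) = 0.29308399
d2 = d1 - sigma * sqrt(T) = -0.06691601
exp(-rT) = 0.93332668; exp(-qT) = 0.98412732
C = S_0 * exp(-qT) * N(d1) - K * exp(-rT) * N(d2)
N(d1) = 0.61527102; N(d2) = 0.47332429
C = 55.8000 * 0.98412732 * 0.61527102 - 56.4900 * 0.93332668 * 0.47332429 = 8.8318


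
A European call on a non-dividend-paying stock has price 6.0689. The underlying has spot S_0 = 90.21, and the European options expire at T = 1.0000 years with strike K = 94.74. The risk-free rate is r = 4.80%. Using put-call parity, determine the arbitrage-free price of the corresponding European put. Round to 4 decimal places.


Put-call parity: C - P = S_0 * exp(-qT) - K * exp(-rT).
S_0 * exp(-qT) = 90.2100 * 1.00000000 = 90.21000000
K * exp(-rT) = 94.7400 * 0.95313379 = 90.29989499
P = C - S*exp(-qT) + K*exp(-rT)
P = 6.0689 - 90.21000000 + 90.29989499 = 6.1588

Answer: Put price = 6.1588


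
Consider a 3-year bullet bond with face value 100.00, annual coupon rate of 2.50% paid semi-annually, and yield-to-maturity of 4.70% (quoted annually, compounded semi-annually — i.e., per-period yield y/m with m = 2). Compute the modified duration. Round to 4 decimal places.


Answer: Modified duration = 2.8387

Derivation:
Coupon per period c = face * coupon_rate / m = 1.250000
Periods per year m = 2; per-period yield y/m = 0.023500
Number of cashflows N = 6
Cashflows (t years, CF_t, discount factor 1/(1+y/m)^(m*t), PV):
  t = 0.5000: CF_t = 1.250000, DF = 0.977040, PV = 1.221299
  t = 1.0000: CF_t = 1.250000, DF = 0.954606, PV = 1.193258
  t = 1.5000: CF_t = 1.250000, DF = 0.932688, PV = 1.165860
  t = 2.0000: CF_t = 1.250000, DF = 0.911273, PV = 1.139092
  t = 2.5000: CF_t = 1.250000, DF = 0.890350, PV = 1.112938
  t = 3.0000: CF_t = 101.250000, DF = 0.869907, PV = 88.078103
Price P = sum_t PV_t = 93.910549
First compute Macaulay numerator sum_t t * PV_t:
  t * PV_t at t = 0.5000: 0.610650
  t * PV_t at t = 1.0000: 1.193258
  t * PV_t at t = 1.5000: 1.748790
  t * PV_t at t = 2.0000: 2.278183
  t * PV_t at t = 2.5000: 2.782344
  t * PV_t at t = 3.0000: 264.234308
Macaulay duration D = 272.847532 / 93.910549 = 2.905398
Modified duration = D / (1 + y/m) = 2.905398 / (1 + 0.023500) = 2.838689


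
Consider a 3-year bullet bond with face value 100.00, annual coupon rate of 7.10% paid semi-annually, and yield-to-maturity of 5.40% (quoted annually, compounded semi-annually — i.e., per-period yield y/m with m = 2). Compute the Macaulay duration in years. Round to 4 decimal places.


Coupon per period c = face * coupon_rate / m = 3.550000
Periods per year m = 2; per-period yield y/m = 0.027000
Number of cashflows N = 6
Cashflows (t years, CF_t, discount factor 1/(1+y/m)^(m*t), PV):
  t = 0.5000: CF_t = 3.550000, DF = 0.973710, PV = 3.456670
  t = 1.0000: CF_t = 3.550000, DF = 0.948111, PV = 3.365793
  t = 1.5000: CF_t = 3.550000, DF = 0.923185, PV = 3.277306
  t = 2.0000: CF_t = 3.550000, DF = 0.898914, PV = 3.191145
  t = 2.5000: CF_t = 3.550000, DF = 0.875282, PV = 3.107250
  t = 3.0000: CF_t = 103.550000, DF = 0.852270, PV = 88.252586
Price P = sum_t PV_t = 104.650751
Macaulay numerator sum_t t * PV_t:
  t * PV_t at t = 0.5000: 1.728335
  t * PV_t at t = 1.0000: 3.365793
  t * PV_t at t = 1.5000: 4.915959
  t * PV_t at t = 2.0000: 6.382291
  t * PV_t at t = 2.5000: 7.768124
  t * PV_t at t = 3.0000: 264.757759
Macaulay duration D = (sum_t t * PV_t) / P = 288.918261 / 104.650751 = 2.760785

Answer: Macaulay duration = 2.7608 years


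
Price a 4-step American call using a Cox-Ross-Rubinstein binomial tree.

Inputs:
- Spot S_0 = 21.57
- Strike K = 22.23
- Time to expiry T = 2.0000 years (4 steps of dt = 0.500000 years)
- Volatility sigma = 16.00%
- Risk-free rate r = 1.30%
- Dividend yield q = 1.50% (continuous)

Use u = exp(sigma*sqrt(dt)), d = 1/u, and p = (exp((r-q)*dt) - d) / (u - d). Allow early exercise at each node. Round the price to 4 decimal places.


Answer: Price = V(0,0) = 1.5720

Derivation:
dt = T/N = 0.500000
u = exp(sigma*sqrt(dt)) = 1.119785; d = 1/u = 0.893028
p = (exp((r-q)*dt) - d) / (u - d) = 0.467338
Discount per step: exp(-r*dt) = 0.993521
Stock lattice S(k, i) with i counting down-moves:
  k=0: S(0,0) = 21.5700
  k=1: S(1,0) = 24.1538; S(1,1) = 19.2626
  k=2: S(2,0) = 27.0470; S(2,1) = 21.5700; S(2,2) = 17.2021
  k=3: S(3,0) = 30.2869; S(3,1) = 24.1538; S(3,2) = 19.2626; S(3,3) = 15.3619
  k=4: S(4,0) = 33.9148; S(4,1) = 27.0470; S(4,2) = 21.5700; S(4,3) = 17.2021; S(4,4) = 13.7186
Terminal payoffs V(N, i) = max(S_T - K, 0):
  V(4,0) = 11.684810; V(4,1) = 4.817042; V(4,2) = 0.000000; V(4,3) = 0.000000; V(4,4) = 0.000000
Backward induction: V(k, i) = exp(-r*dt) * [p * V(k+1, i) + (1-p) * V(k+1, i+1)]; then take max(V_cont, immediate exercise) for American.
  V(3,0) = exp(-r*dt) * [p*11.684810 + (1-p)*4.817042] = 7.974608; exercise = 8.056883; V(3,0) = max -> 8.056883
  V(3,1) = exp(-r*dt) * [p*4.817042 + (1-p)*0.000000] = 2.236602; exercise = 1.923772; V(3,1) = max -> 2.236602
  V(3,2) = exp(-r*dt) * [p*0.000000 + (1-p)*0.000000] = 0.000000; exercise = 0.000000; V(3,2) = max -> 0.000000
  V(3,3) = exp(-r*dt) * [p*0.000000 + (1-p)*0.000000] = 0.000000; exercise = 0.000000; V(3,3) = max -> 0.000000
  V(2,0) = exp(-r*dt) * [p*8.056883 + (1-p)*2.236602] = 4.924527; exercise = 4.817042; V(2,0) = max -> 4.924527
  V(2,1) = exp(-r*dt) * [p*2.236602 + (1-p)*0.000000] = 1.038477; exercise = 0.000000; V(2,1) = max -> 1.038477
  V(2,2) = exp(-r*dt) * [p*0.000000 + (1-p)*0.000000] = 0.000000; exercise = 0.000000; V(2,2) = max -> 0.000000
  V(1,0) = exp(-r*dt) * [p*4.924527 + (1-p)*1.038477] = 2.836081; exercise = 1.923772; V(1,0) = max -> 2.836081
  V(1,1) = exp(-r*dt) * [p*1.038477 + (1-p)*0.000000] = 0.482175; exercise = 0.000000; V(1,1) = max -> 0.482175
  V(0,0) = exp(-r*dt) * [p*2.836081 + (1-p)*0.482175] = 1.571994; exercise = 0.000000; V(0,0) = max -> 1.571994
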